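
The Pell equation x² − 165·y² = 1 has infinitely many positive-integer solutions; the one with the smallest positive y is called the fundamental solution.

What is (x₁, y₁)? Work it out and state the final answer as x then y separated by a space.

[12; 1,5,2,5,1,24] for √165; ℓ=6 ⇒ convergent index 5
i=0: a=12 ⇒ p=12, q=1
…
i=3: a=2 ⇒ p=167, q=13
i=4: a=5 ⇒ p=912, q=71
i=5: a=1 ⇒ p=1079, q=84
fundamental: x₁=1079, y₁=84  (since 1164241 − 165·7056 = 1)

1079 84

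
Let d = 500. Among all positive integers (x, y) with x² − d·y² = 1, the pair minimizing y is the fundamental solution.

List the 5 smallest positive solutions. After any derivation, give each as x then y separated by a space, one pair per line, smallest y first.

[22; 2,1,3,2,1,…,1,2,44] for √500; ℓ=14 ⇒ convergent index 13
k=0  a_k=22  p_k/q_k = 22/1
…
k=2  a_k=1  p_k/q_k = 67/3
k=3  a_k=3  p_k/q_k = 246/11
k=4  a_k=2  p_k/q_k = 559/25
k=5  a_k=1  p_k/q_k = 805/36
k=6  a_k=1  p_k/q_k = 1364/61
k=7  a_k=10  p_k/q_k = 14445/646
k=8  a_k=1  p_k/q_k = 15809/707
k=9  a_k=1  p_k/q_k = 30254/1353
k=10  a_k=2  p_k/q_k = 76317/3413
k=11  a_k=3  p_k/q_k = 259205/11592
k=12  a_k=1  p_k/q_k = 335522/15005
k=13  a_k=2  p_k/q_k = 930249/41602
→ (930249, 41602).  Check: 930249²=865363202001, 500·41602²=865363202000, difference 1.
(x_2, y_2) = (930249·930249 + 500·41602·41602, 930249·41602 + 41602·930249) = (1730726404001, 77400437796)
(x_3, y_3) = (930249·1730726404001 + 500·41602·77400437796, 930249·77400437796 + 41602·1730726404001) = (3220013013190122249, 144003359718540806)
(x_4, y_4) = (930249·3220013013190122249 + 500·41602·144003359718540806, 930249·144003359718540806 + 41602·3220013013190122249) = (5990827771012465337616001, 267917962749548332043592)
(x_5, y_5) = (930249·5990827771012465337616001 + 500·41602·267917962749548332043592, 930249·267917962749548332043592 + 41602·5990827771012465337616001) = (11145923086309929722690704506249, 498460833859465169310720288010)

930249 41602
1730726404001 77400437796
3220013013190122249 144003359718540806
5990827771012465337616001 267917962749548332043592
11145923086309929722690704506249 498460833859465169310720288010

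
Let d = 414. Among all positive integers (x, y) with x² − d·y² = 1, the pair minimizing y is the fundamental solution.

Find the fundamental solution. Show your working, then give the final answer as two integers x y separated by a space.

24335 1196

[20; 2,1,7,2,7,1,2,40] for √414; ℓ=8 ⇒ convergent index 7
k=0  a_k=20  p_k/q_k = 20/1
…
k=6  a_k=1  p_k/q_k = 8444/415
k=7  a_k=2  p_k/q_k = 24335/1196
→ (24335, 1196).  Check: 24335²=592192225, 414·1196²=592192224, difference 1.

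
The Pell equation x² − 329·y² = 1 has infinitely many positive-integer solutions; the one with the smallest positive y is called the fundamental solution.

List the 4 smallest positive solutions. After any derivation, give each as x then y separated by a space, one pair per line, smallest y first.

2376415 131016
11294696504449 622696775280
53681772387237964255 2959571914453911384
255140338255224918953587201 14066342182173360946441440

√329 = [18; 7,4,2,1,1,4,1,1,2,4,7,36, …], period ℓ=12 (even) → k=11
i=0: a=18 ⇒ p=18, q=1
…
i=3: a=2 ⇒ p=1179, q=65
…
i=5: a=1 ⇒ p=2884, q=159
…
i=10: a=4 ⇒ p=328794, q=18127
i=11: a=7 ⇒ p=2376415, q=131016
→ (2376415, 131016).  Check: 2376415²=5647348252225, 329·131016²=5647348252224, difference 1.
n=2: (2376415,131016)∘(2376415,131016) = (2376415·2376415+329·131016·131016, 2376415·131016+131016·2376415) = (11294696504449,622696775280)
n=3: (11294696504449,622696775280)∘(2376415,131016) = (2376415·11294696504449+329·131016·622696775280, 2376415·622696775280+131016·11294696504449) = (53681772387237964255,2959571914453911384)
n=4: (53681772387237964255,2959571914453911384)∘(2376415,131016) = (2376415·53681772387237964255+329·131016·2959571914453911384, 2376415·2959571914453911384+131016·53681772387237964255) = (255140338255224918953587201,14066342182173360946441440)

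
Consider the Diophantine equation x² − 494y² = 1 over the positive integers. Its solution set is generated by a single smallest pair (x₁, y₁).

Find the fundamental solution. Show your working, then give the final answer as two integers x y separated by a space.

73035 3286

d=494: √d = [22; 4,2,2,1,2,1,2,2,4,44] (ℓ=10, even), read p_9/q_9
k=0  a_k=22  p_k/q_k = 22/1
k=1  a_k=4  p_k/q_k = 89/4
…
k=3  a_k=2  p_k/q_k = 489/22
k=4  a_k=1  p_k/q_k = 689/31
…
k=6  a_k=1  p_k/q_k = 2556/115
k=7  a_k=2  p_k/q_k = 6979/314
k=8  a_k=2  p_k/q_k = 16514/743
k=9  a_k=4  p_k/q_k = 73035/3286
fundamental: x₁=73035, y₁=3286  (since 5334111225 − 494·10797796 = 1)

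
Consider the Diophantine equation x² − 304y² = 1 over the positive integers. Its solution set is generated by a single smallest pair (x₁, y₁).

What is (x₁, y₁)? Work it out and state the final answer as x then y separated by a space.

d=304: √d = [17; 2,3,2,1,1,1,1,1,2,3,2,34] (ℓ=12, even), read p_11/q_11
step 0: (17, 1)  from 17·(1,0) + (0,1)
…
step 2: (122, 7)  from 3·(35,2) + (17,1)
step 3: (279, 16)  from 2·(122,7) + (35,2)
…
step 5: (680, 39)  from 1·(401,23) + (279,16)
…
step 10: (25177, 1444)  from 3·(7445,427) + (2842,163)
step 11: (57799, 3315)  from 2·(25177,1444) + (7445,427)
→ (57799, 3315).  Check: 57799²=3340724401, 304·3315²=3340724400, difference 1.

57799 3315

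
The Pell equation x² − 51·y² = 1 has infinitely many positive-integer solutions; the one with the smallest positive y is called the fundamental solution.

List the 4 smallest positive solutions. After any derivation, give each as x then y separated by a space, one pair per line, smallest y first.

[7; 7,14] for √51; ℓ=2 ⇒ convergent index 1
i=0: a=7 ⇒ p=7, q=1
i=1: a=7 ⇒ p=50, q=7
→ (50, 7).  Check: 50²=2500, 51·7²=2499, difference 1.
k=2:  x_2 = 50·50+51·7·7 = 4999,  y_2 = 50·7+7·50 = 700
k=3:  x_3 = 50·4999+51·7·700 = 499850,  y_3 = 50·700+7·4999 = 69993
k=4:  x_4 = 50·499850+51·7·69993 = 49980001,  y_4 = 50·69993+7·499850 = 6998600

50 7
4999 700
499850 69993
49980001 6998600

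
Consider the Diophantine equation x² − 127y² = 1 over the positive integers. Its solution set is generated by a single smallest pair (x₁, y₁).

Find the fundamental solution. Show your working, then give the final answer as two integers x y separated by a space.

4730624 419775

d=127: √d = [11; 3,1,2,2,7,11,7,2,2,1,3,22] (ℓ=12, even), read p_11/q_11
i=0: a=11 ⇒ p=11, q=1
i=1: a=3 ⇒ p=34, q=3
…
i=3: a=2 ⇒ p=124, q=11
…
i=5: a=7 ⇒ p=2175, q=193
i=6: a=11 ⇒ p=24218, q=2149
i=7: a=7 ⇒ p=171701, q=15236
i=8: a=2 ⇒ p=367620, q=32621
i=9: a=2 ⇒ p=906941, q=80478
i=10: a=1 ⇒ p=1274561, q=113099
i=11: a=3 ⇒ p=4730624, q=419775
(x₁, y₁) = (4730624, 419775);  4730624² − 127·419775² = 1 ✓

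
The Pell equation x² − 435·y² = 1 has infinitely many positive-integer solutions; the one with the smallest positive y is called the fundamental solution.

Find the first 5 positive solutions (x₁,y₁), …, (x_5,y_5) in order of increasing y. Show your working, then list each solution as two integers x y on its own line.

√435 = [20; 1,5,1,40, …], period ℓ=4 (even) → k=3
step 0: (20, 1)  from 20·(1,0) + (0,1)
step 1: (21, 1)  from 1·(20,1) + (1,0)
step 2: (125, 6)  from 5·(21,1) + (20,1)
step 3: (146, 7)  from 1·(125,6) + (21,1)
fundamental: x₁=146, y₁=7  (since 21316 − 435·49 = 1)
(x_2, y_2) = (146·146 + 435·7·7, 146·7 + 7·146) = (42631, 2044)
(x_3, y_3) = (146·42631 + 435·7·2044, 146·2044 + 7·42631) = (12448106, 596841)
(x_4, y_4) = (146·12448106 + 435·7·596841, 146·596841 + 7·12448106) = (3634804321, 174275528)
(x_5, y_5) = (146·3634804321 + 435·7·174275528, 146·174275528 + 7·3634804321) = (1061350413626, 50887857335)

146 7
42631 2044
12448106 596841
3634804321 174275528
1061350413626 50887857335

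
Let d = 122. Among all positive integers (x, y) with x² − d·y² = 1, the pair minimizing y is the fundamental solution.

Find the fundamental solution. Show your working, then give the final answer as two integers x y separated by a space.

243 22

[11; 22] for √122; ℓ=1 ⇒ convergent index 1
i=0: a=11 ⇒ p=11, q=1
i=1: a=22 ⇒ p=243, q=22
fundamental: x₁=243, y₁=22  (since 59049 − 122·484 = 1)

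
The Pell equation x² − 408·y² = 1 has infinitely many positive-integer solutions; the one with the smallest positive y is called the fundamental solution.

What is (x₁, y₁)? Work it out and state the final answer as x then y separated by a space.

d=408: √d = [20; 5,40] (ℓ=2, even), read p_1/q_1
a_0=20:  p_0=20·1+0=20,  q_0=20·0+1=1
a_1=5:  p_1=5·20+1=101,  q_1=5·1+0=5
→ (101, 5).  Check: 101²=10201, 408·5²=10200, difference 1.

101 5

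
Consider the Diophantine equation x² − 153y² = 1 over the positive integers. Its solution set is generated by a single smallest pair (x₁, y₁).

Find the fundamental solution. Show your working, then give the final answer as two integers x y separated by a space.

2177 176

√153 = [12; 2,1,2,2,2,1,2,24, …], period ℓ=8 (even) → k=7
i=0: a=12 ⇒ p=12, q=1
…
i=3: a=2 ⇒ p=99, q=8
…
i=6: a=1 ⇒ p=804, q=65
i=7: a=2 ⇒ p=2177, q=176
fundamental: x₁=2177, y₁=176  (since 4739329 − 153·30976 = 1)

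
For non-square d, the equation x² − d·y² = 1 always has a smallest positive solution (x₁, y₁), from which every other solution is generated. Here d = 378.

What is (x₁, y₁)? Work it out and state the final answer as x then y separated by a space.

8749 450

√378 = [19; 2,3,1,4,1,3,2,38, …], period ℓ=8 (even) → k=7
i=0: a=19 ⇒ p=19, q=1
i=1: a=2 ⇒ p=39, q=2
i=2: a=3 ⇒ p=136, q=7
i=3: a=1 ⇒ p=175, q=9
i=4: a=4 ⇒ p=836, q=43
i=5: a=1 ⇒ p=1011, q=52
i=6: a=3 ⇒ p=3869, q=199
i=7: a=2 ⇒ p=8749, q=450
(x₁, y₁) = (8749, 450);  8749² − 378·450² = 1 ✓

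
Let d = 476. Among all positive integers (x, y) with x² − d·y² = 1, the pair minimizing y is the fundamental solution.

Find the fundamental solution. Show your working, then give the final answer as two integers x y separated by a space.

[21; 1,4,2,10,2,4,1,42] for √476; ℓ=8 ⇒ convergent index 7
step 0: (21, 1)  from 21·(1,0) + (0,1)
…
step 3: (240, 11)  from 2·(109,5) + (22,1)
…
step 6: (23541, 1079)  from 4·(5258,241) + (2509,115)
step 7: (28799, 1320)  from 1·(23541,1079) + (5258,241)
→ (28799, 1320).  Check: 28799²=829382401, 476·1320²=829382400, difference 1.

28799 1320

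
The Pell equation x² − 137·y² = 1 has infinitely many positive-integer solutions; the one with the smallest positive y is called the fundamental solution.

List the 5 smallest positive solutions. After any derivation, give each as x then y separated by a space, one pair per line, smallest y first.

6083073 519712
74007554246657 6322892069952
900386710067742990849 76925228065277725280
10954236171143757109591351297 935883555725460013412300928
133270836576615035597116312473600513 11386095977955005515107946008258208

d=137: √d = [11; 1,2,2,1,1,2,2,1,22] (ℓ=9, odd), read p_17/q_17
step 0: (11, 1)  from 11·(1,0) + (0,1)
step 1: (12, 1)  from 1·(11,1) + (1,0)
…
step 5: (199, 17)  from 1·(117,10) + (82,7)
…
step 8: (1744, 149)  from 1·(1229,105) + (515,44)
…
step 10: (41341, 3532)  from 1·(39597,3383) + (1744,149)
…
step 12: (285899, 24426)  from 2·(122279,10447) + (41341,3532)
…
step 15: (1796332, 153471)  from 2·(694077,59299) + (408178,34873)
step 16: (4286741, 366241)  from 2·(1796332,153471) + (694077,59299)
step 17: (6083073, 519712)  from 1·(4286741,366241) + (1796332,153471)
(x₁, y₁) = (6083073, 519712);  6083073² − 137·519712² = 1 ✓
(x_2, y_2) = (6083073·6083073 + 137·519712·519712, 6083073·519712 + 519712·6083073) = (74007554246657, 6322892069952)
(x_3, y_3) = (6083073·74007554246657 + 137·519712·6322892069952, 6083073·6322892069952 + 519712·74007554246657) = (900386710067742990849, 76925228065277725280)
(x_4, y_4) = (6083073·900386710067742990849 + 137·519712·76925228065277725280, 6083073·76925228065277725280 + 519712·900386710067742990849) = (10954236171143757109591351297, 935883555725460013412300928)
(x_5, y_5) = (6083073·10954236171143757109591351297 + 137·519712·935883555725460013412300928, 6083073·935883555725460013412300928 + 519712·10954236171143757109591351297) = (133270836576615035597116312473600513, 11386095977955005515107946008258208)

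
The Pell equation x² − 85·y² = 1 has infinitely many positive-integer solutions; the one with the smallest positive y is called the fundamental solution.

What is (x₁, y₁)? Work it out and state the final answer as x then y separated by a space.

[9; 4,1,1,4,18] for √85; ℓ=5 ⇒ convergent index 9
step 0: (9, 1)  from 9·(1,0) + (0,1)
step 1: (37, 4)  from 4·(9,1) + (1,0)
…
step 3: (83, 9)  from 1·(46,5) + (37,4)
…
step 8: (62739, 6805)  from 1·(34813,3776) + (27926,3029)
step 9: (285769, 30996)  from 4·(62739,6805) + (34813,3776)
fundamental: x₁=285769, y₁=30996  (since 81663921361 − 85·960752016 = 1)

285769 30996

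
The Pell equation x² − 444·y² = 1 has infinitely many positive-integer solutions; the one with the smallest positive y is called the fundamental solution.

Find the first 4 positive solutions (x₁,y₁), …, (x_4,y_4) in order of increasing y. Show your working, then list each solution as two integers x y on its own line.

295 14
174049 8260
102688615 4873386
60586108801 2875289480

[21; 14,42] for √444; ℓ=2 ⇒ convergent index 1
step 0: (21, 1)  from 21·(1,0) + (0,1)
step 1: (295, 14)  from 14·(21,1) + (1,0)
(x₁, y₁) = (295, 14);  295² − 444·14² = 1 ✓
(x_2, y_2) = (295·295 + 444·14·14, 295·14 + 14·295) = (174049, 8260)
(x_3, y_3) = (295·174049 + 444·14·8260, 295·8260 + 14·174049) = (102688615, 4873386)
(x_4, y_4) = (295·102688615 + 444·14·4873386, 295·4873386 + 14·102688615) = (60586108801, 2875289480)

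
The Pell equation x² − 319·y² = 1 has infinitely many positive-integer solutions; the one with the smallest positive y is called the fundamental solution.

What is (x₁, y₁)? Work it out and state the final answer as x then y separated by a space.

12901780 722361

d=319: √d = [17; 1,6,5,1,4,…,6,1,34] (ℓ=14, even), read p_13/q_13
k=0  a_k=17  p_k/q_k = 17/1
…
k=6  a_k=3  p_k/q_k = 11913/667
…
k=12  a_k=6  p_k/q_k = 11102899/621643
k=13  a_k=1  p_k/q_k = 12901780/722361
(x₁, y₁) = (12901780, 722361);  12901780² − 319·722361² = 1 ✓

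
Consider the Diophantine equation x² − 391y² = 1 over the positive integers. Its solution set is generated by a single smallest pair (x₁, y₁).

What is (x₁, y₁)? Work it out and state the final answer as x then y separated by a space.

7338680 371133

d=391: √d = [19; 1,3,2,2,1,…,3,1,38] (ℓ=16, even), read p_15/q_15
step 0: (19, 1)  from 19·(1,0) + (0,1)
step 1: (20, 1)  from 1·(19,1) + (1,0)
…
step 7: (2709, 137)  from 2·(1048,53) + (613,31)
…
step 9: (107747, 5449)  from 2·(52519,2656) + (2709,137)
…
step 11: (268013, 13554)  from 1·(160266,8105) + (107747,5449)
step 12: (696292, 35213)  from 2·(268013,13554) + (160266,8105)
…
step 14: (5678083, 287153)  from 3·(1660597,83980) + (696292,35213)
step 15: (7338680, 371133)  from 1·(5678083,287153) + (1660597,83980)
fundamental: x₁=7338680, y₁=371133  (since 53856224142400 − 391·137739703689 = 1)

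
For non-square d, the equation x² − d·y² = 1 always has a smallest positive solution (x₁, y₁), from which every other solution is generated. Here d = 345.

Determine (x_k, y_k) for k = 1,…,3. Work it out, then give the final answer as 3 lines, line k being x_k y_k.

6761 364
91422241 4922008
1236211536041 66555391812

[18; 1,1,2,1,6,1,2,1,1,36] for √345; ℓ=10 ⇒ convergent index 9
a_0=18:  p_0=18·1+0=18,  q_0=18·0+1=1
…
a_3=2:  p_3=2·37+19=93,  q_3=2·2+1=5
a_4=1:  p_4=1·93+37=130,  q_4=1·5+2=7
a_5=6:  p_5=6·130+93=873,  q_5=6·7+5=47
a_6=1:  p_6=1·873+130=1003,  q_6=1·47+7=54
a_7=2:  p_7=2·1003+873=2879,  q_7=2·54+47=155
a_8=1:  p_8=1·2879+1003=3882,  q_8=1·155+54=209
a_9=1:  p_9=1·3882+2879=6761,  q_9=1·209+155=364
(x₁, y₁) = (6761, 364);  6761² − 345·364² = 1 ✓
(6761+364√345)^2 = 91422241 + 4922008√345
(6761+364√345)^3 = 1236211536041 + 66555391812√345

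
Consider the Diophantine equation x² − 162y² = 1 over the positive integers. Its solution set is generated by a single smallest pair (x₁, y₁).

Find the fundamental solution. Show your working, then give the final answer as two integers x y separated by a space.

√162 = [12; 1,2,1,2,12,2,1,2,1,24, …], period ℓ=10 (even) → k=9
a_0=12:  p_0=12·1+0=12,  q_0=12·0+1=1
…
a_2=2:  p_2=2·13+12=38,  q_2=2·1+1=3
…
a_8=2:  p_8=2·5333+3602=14268,  q_8=2·419+283=1121
a_9=1:  p_9=1·14268+5333=19601,  q_9=1·1121+419=1540
(x₁, y₁) = (19601, 1540);  19601² − 162·1540² = 1 ✓

19601 1540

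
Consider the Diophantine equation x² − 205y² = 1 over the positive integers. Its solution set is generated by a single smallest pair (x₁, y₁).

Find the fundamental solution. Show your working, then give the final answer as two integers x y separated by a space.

√205 → a₀=14, period (3,6,1,4,1,6,3,28); ℓ=8 even so k=7
a_0=14:  p_0=14·1+0=14,  q_0=14·0+1=1
a_1=3:  p_1=3·14+1=43,  q_1=3·1+0=3
a_2=6:  p_2=6·43+14=272,  q_2=6·3+1=19
a_3=1:  p_3=1·272+43=315,  q_3=1·19+3=22
a_4=4:  p_4=4·315+272=1532,  q_4=4·22+19=107
a_5=1:  p_5=1·1532+315=1847,  q_5=1·107+22=129
a_6=6:  p_6=6·1847+1532=12614,  q_6=6·129+107=881
a_7=3:  p_7=3·12614+1847=39689,  q_7=3·881+129=2772
(x₁, y₁) = (39689, 2772);  39689² − 205·2772² = 1 ✓

39689 2772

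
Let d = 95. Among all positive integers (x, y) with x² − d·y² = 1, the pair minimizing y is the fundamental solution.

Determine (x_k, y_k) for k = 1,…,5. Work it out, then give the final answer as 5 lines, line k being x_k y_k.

39 4
3041 312
237159 24332
18495361 1897584
1442400999 147987220

√95 → a₀=9, period (1,2,1,18); ℓ=4 even so k=3
i=0: a=9 ⇒ p=9, q=1
…
i=2: a=2 ⇒ p=29, q=3
i=3: a=1 ⇒ p=39, q=4
(x₁, y₁) = (39, 4);  39² − 95·4² = 1 ✓
(39+4√95)^2 = 3041 + 312√95
(39+4√95)^3 = 237159 + 24332√95
(39+4√95)^4 = 18495361 + 1897584√95
(39+4√95)^5 = 1442400999 + 147987220√95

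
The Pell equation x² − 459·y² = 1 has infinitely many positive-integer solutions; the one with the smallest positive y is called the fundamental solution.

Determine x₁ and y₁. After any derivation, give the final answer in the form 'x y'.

d=459: √d = [21; 2,2,1,4,21,4,1,2,2,42] (ℓ=10, even), read p_9/q_9
k=0  a_k=21  p_k/q_k = 21/1
…
k=3  a_k=1  p_k/q_k = 150/7
k=4  a_k=4  p_k/q_k = 707/33
k=5  a_k=21  p_k/q_k = 14997/700
…
k=7  a_k=1  p_k/q_k = 75692/3533
k=8  a_k=2  p_k/q_k = 212079/9899
k=9  a_k=2  p_k/q_k = 499850/23331
fundamental: x₁=499850, y₁=23331  (since 249850022500 − 459·544335561 = 1)

499850 23331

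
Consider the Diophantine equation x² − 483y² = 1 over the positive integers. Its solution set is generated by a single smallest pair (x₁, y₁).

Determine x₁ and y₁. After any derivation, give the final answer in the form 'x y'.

22 1

d=483: √d = [21; 1,42] (ℓ=2, even), read p_1/q_1
i=0: a=21 ⇒ p=21, q=1
i=1: a=1 ⇒ p=22, q=1
→ (22, 1).  Check: 22²=484, 483·1²=483, difference 1.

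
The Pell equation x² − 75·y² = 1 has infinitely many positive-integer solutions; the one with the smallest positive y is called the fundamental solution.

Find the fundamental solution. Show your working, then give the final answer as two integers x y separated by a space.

√75 = [8; 1,1,1,16, …], period ℓ=4 (even) → k=3
i=0: a=8 ⇒ p=8, q=1
i=1: a=1 ⇒ p=9, q=1
i=2: a=1 ⇒ p=17, q=2
i=3: a=1 ⇒ p=26, q=3
fundamental: x₁=26, y₁=3  (since 676 − 75·9 = 1)

26 3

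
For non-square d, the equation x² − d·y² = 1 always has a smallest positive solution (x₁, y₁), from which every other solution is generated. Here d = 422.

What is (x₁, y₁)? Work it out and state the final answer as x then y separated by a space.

7022501 341850

√422 → a₀=20, period (1,1,5,2,1,…,1,1,40); ℓ=14 even so k=13
step 0: (20, 1)  from 20·(1,0) + (0,1)
step 1: (21, 1)  from 1·(20,1) + (1,0)
step 2: (41, 2)  from 1·(21,1) + (20,1)
step 3: (226, 11)  from 5·(41,2) + (21,1)
step 4: (493, 24)  from 2·(226,11) + (41,2)
step 5: (719, 35)  from 1·(493,24) + (226,11)
…
step 7: (53719, 2615)  from 20·(2650,129) + (719,35)
step 8: (163807, 7974)  from 3·(53719,2615) + (2650,129)
…
step 10: (598859, 29152)  from 2·(217526,10589) + (163807,7974)
step 11: (3211821, 156349)  from 5·(598859,29152) + (217526,10589)
step 12: (3810680, 185501)  from 1·(3211821,156349) + (598859,29152)
step 13: (7022501, 341850)  from 1·(3810680,185501) + (3211821,156349)
(x₁, y₁) = (7022501, 341850);  7022501² − 422·341850² = 1 ✓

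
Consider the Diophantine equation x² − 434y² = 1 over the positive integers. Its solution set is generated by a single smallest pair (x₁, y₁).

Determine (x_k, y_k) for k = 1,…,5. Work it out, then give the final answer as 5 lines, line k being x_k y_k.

125 6
31249 1500
7812125 374994
1953000001 93747000
488242188125 23436375006

[20; 1,4,1,40] for √434; ℓ=4 ⇒ convergent index 3
k=0  a_k=20  p_k/q_k = 20/1
…
k=2  a_k=4  p_k/q_k = 104/5
k=3  a_k=1  p_k/q_k = 125/6
fundamental: x₁=125, y₁=6  (since 15625 − 434·36 = 1)
k=2:  x_2 = 125·125+434·6·6 = 31249,  y_2 = 125·6+6·125 = 1500
k=3:  x_3 = 125·31249+434·6·1500 = 7812125,  y_3 = 125·1500+6·31249 = 374994
k=4:  x_4 = 125·7812125+434·6·374994 = 1953000001,  y_4 = 125·374994+6·7812125 = 93747000
k=5:  x_5 = 125·1953000001+434·6·93747000 = 488242188125,  y_5 = 125·93747000+6·1953000001 = 23436375006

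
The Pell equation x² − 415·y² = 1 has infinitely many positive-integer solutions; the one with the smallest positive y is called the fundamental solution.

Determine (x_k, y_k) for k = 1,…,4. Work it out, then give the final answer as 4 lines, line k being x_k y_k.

18412804 903849
678062702284831 33284788965192
24970071273761872339444 1225732590794885332887
919538056459614718055705397121 45138347901436822389057205104

d=415: √d = [20; 2,1,2,4,6,…,1,2,40] (ℓ=16, even), read p_15/q_15
k=0  a_k=20  p_k/q_k = 20/1
…
k=2  a_k=1  p_k/q_k = 61/3
k=3  a_k=2  p_k/q_k = 163/8
…
k=8  a_k=3  p_k/q_k = 33939/1666
…
k=10  a_k=1  p_k/q_k = 77473/3803
k=11  a_k=6  p_k/q_k = 508372/24955
…
k=13  a_k=2  p_k/q_k = 4730294/232201
k=14  a_k=1  p_k/q_k = 6841255/335824
k=15  a_k=2  p_k/q_k = 18412804/903849
(x₁, y₁) = (18412804, 903849);  18412804² − 415·903849² = 1 ✓
(x_2, y_2) = (18412804·18412804 + 415·903849·903849, 18412804·903849 + 903849·18412804) = (678062702284831, 33284788965192)
(x_3, y_3) = (18412804·678062702284831 + 415·903849·33284788965192, 18412804·33284788965192 + 903849·678062702284831) = (24970071273761872339444, 1225732590794885332887)
(x_4, y_4) = (18412804·24970071273761872339444 + 415·903849·1225732590794885332887, 18412804·1225732590794885332887 + 903849·24970071273761872339444) = (919538056459614718055705397121, 45138347901436822389057205104)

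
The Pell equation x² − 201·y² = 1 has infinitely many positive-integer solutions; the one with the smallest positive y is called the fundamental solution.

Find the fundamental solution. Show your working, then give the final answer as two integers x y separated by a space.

515095 36332

√201 = [14; 5,1,1,1,2,…,1,5,28, …], period ℓ=14 (even) → k=13
k=0  a_k=14  p_k/q_k = 14/1
k=1  a_k=5  p_k/q_k = 71/5
k=2  a_k=1  p_k/q_k = 85/6
…
k=4  a_k=1  p_k/q_k = 241/17
…
k=7  a_k=8  p_k/q_k = 7670/541
k=8  a_k=1  p_k/q_k = 8549/603
k=9  a_k=2  p_k/q_k = 24768/1747
…
k=11  a_k=1  p_k/q_k = 58085/4097
k=12  a_k=1  p_k/q_k = 91402/6447
k=13  a_k=5  p_k/q_k = 515095/36332
→ (515095, 36332).  Check: 515095²=265322859025, 201·36332²=265322859024, difference 1.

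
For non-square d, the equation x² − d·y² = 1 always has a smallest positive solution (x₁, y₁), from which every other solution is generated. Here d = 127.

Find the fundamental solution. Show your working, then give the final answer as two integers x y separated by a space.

4730624 419775

√127 = [11; 3,1,2,2,7,11,7,2,2,1,3,22, …], period ℓ=12 (even) → k=11
step 0: (11, 1)  from 11·(1,0) + (0,1)
…
step 3: (124, 11)  from 2·(45,4) + (34,3)
step 4: (293, 26)  from 2·(124,11) + (45,4)
…
step 10: (1274561, 113099)  from 1·(906941,80478) + (367620,32621)
step 11: (4730624, 419775)  from 3·(1274561,113099) + (906941,80478)
(x₁, y₁) = (4730624, 419775);  4730624² − 127·419775² = 1 ✓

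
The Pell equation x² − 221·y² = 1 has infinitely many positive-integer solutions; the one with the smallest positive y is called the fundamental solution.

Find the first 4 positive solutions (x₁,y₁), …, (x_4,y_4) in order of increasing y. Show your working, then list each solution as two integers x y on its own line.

1665 112
5544449 372960
18463013505 1241956688
61481829427201 4135715398080

√221 → a₀=14, period (1,6,2,6,1,28); ℓ=6 even so k=5
a_0=14:  p_0=14·1+0=14,  q_0=14·0+1=1
…
a_4=6:  p_4=6·223+104=1442,  q_4=6·15+7=97
a_5=1:  p_5=1·1442+223=1665,  q_5=1·97+15=112
(x₁, y₁) = (1665, 112);  1665² − 221·112² = 1 ✓
(1665+112√221)^2 = 5544449 + 372960√221
(1665+112√221)^3 = 18463013505 + 1241956688√221
(1665+112√221)^4 = 61481829427201 + 4135715398080√221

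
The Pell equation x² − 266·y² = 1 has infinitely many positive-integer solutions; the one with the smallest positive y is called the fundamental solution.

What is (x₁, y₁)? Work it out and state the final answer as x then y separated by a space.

√266 = [16; 3,4,3,32, …], period ℓ=4 (even) → k=3
step 0: (16, 1)  from 16·(1,0) + (0,1)
…
step 2: (212, 13)  from 4·(49,3) + (16,1)
step 3: (685, 42)  from 3·(212,13) + (49,3)
fundamental: x₁=685, y₁=42  (since 469225 − 266·1764 = 1)

685 42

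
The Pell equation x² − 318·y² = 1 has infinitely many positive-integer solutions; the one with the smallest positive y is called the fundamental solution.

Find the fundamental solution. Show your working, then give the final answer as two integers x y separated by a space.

d=318: √d = [17; 1,4,1,34] (ℓ=4, even), read p_3/q_3
a_0=17:  p_0=17·1+0=17,  q_0=17·0+1=1
a_1=1:  p_1=1·17+1=18,  q_1=1·1+0=1
a_2=4:  p_2=4·18+17=89,  q_2=4·1+1=5
a_3=1:  p_3=1·89+18=107,  q_3=1·5+1=6
fundamental: x₁=107, y₁=6  (since 11449 − 318·36 = 1)

107 6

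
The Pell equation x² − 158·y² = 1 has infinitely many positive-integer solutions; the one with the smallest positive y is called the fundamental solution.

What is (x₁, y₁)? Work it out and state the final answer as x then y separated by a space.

7743 616

√158 → a₀=12, period (1,1,3,12,3,1,1,24); ℓ=8 even so k=7
a_0=12:  p_0=12·1+0=12,  q_0=12·0+1=1
…
a_6=1:  p_6=1·3331+1081=4412,  q_6=1·265+86=351
a_7=1:  p_7=1·4412+3331=7743,  q_7=1·351+265=616
fundamental: x₁=7743, y₁=616  (since 59954049 − 158·379456 = 1)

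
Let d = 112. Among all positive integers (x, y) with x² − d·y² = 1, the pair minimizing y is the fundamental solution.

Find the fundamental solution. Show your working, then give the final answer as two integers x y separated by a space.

[10; 1,1,2,1,1,20] for √112; ℓ=6 ⇒ convergent index 5
a_0=10:  p_0=10·1+0=10,  q_0=10·0+1=1
…
a_4=1:  p_4=1·53+21=74,  q_4=1·5+2=7
a_5=1:  p_5=1·74+53=127,  q_5=1·7+5=12
fundamental: x₁=127, y₁=12  (since 16129 − 112·144 = 1)

127 12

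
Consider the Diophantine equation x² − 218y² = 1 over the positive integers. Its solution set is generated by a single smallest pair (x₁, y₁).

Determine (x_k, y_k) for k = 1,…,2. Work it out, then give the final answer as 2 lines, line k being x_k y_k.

d=218: √d = [14; 1,3,3,1,28] (ℓ=5, odd), read p_9/q_9
step 0: (14, 1)  from 14·(1,0) + (0,1)
step 1: (15, 1)  from 1·(14,1) + (1,0)
…
step 7: (29633, 2007)  from 3·(7471,506) + (7220,489)
step 8: (96370, 6527)  from 3·(29633,2007) + (7471,506)
step 9: (126003, 8534)  from 1·(96370,6527) + (29633,2007)
fundamental: x₁=126003, y₁=8534  (since 15876756009 − 218·72829156 = 1)
n=2: (126003,8534)∘(126003,8534) = (126003·126003+218·8534·8534, 126003·8534+8534·126003) = (31753512017,2150619204)

126003 8534
31753512017 2150619204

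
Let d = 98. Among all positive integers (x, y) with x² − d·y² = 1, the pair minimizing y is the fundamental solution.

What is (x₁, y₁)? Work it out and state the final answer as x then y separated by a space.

[9; 1,8,1,18] for √98; ℓ=4 ⇒ convergent index 3
a_0=9:  p_0=9·1+0=9,  q_0=9·0+1=1
a_1=1:  p_1=1·9+1=10,  q_1=1·1+0=1
a_2=8:  p_2=8·10+9=89,  q_2=8·1+1=9
a_3=1:  p_3=1·89+10=99,  q_3=1·9+1=10
→ (99, 10).  Check: 99²=9801, 98·10²=9800, difference 1.

99 10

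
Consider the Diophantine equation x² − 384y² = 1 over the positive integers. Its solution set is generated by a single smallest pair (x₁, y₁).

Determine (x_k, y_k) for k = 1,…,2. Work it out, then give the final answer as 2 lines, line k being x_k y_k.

√384 → a₀=19, period (1,1,2,9,2,1,1,38); ℓ=8 even so k=7
a_0=19:  p_0=19·1+0=19,  q_0=19·0+1=1
…
a_2=1:  p_2=1·20+19=39,  q_2=1·1+1=2
a_3=2:  p_3=2·39+20=98,  q_3=2·2+1=5
…
a_6=1:  p_6=1·1940+921=2861,  q_6=1·99+47=146
a_7=1:  p_7=1·2861+1940=4801,  q_7=1·146+99=245
→ (4801, 245).  Check: 4801²=23049601, 384·245²=23049600, difference 1.
(4801+245√384)^2 = 46099201 + 2352490√384

4801 245
46099201 2352490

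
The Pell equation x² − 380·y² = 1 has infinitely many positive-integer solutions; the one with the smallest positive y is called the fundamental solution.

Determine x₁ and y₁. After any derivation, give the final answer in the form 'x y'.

√380 = [19; 2,38, …], period ℓ=2 (even) → k=1
i=0: a=19 ⇒ p=19, q=1
i=1: a=2 ⇒ p=39, q=2
fundamental: x₁=39, y₁=2  (since 1521 − 380·4 = 1)

39 2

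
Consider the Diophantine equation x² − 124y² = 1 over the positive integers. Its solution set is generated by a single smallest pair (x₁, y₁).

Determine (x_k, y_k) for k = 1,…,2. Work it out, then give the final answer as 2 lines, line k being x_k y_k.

4620799 414960
42703566796801 3834893506080

d=124: √d = [11; 7,2,1,1,1,…,2,7,22] (ℓ=16, even), read p_15/q_15
a_0=11:  p_0=11·1+0=11,  q_0=11·0+1=1
a_1=7:  p_1=7·11+1=78,  q_1=7·1+0=7
a_2=2:  p_2=2·78+11=167,  q_2=2·7+1=15
…
a_10=3:  p_10=3·17583+14543=67292,  q_10=3·1579+1306=6043
a_11=1:  p_11=1·67292+17583=84875,  q_11=1·6043+1579=7622
a_12=1:  p_12=1·84875+67292=152167,  q_12=1·7622+6043=13665
a_13=1:  p_13=1·152167+84875=237042,  q_13=1·13665+7622=21287
a_14=2:  p_14=2·237042+152167=626251,  q_14=2·21287+13665=56239
a_15=7:  p_15=7·626251+237042=4620799,  q_15=7·56239+21287=414960
→ (4620799, 414960).  Check: 4620799²=21351783398401, 124·414960²=21351783398400, difference 1.
n=2: (4620799,414960)∘(4620799,414960) = (4620799·4620799+124·414960·414960, 4620799·414960+414960·4620799) = (42703566796801,3834893506080)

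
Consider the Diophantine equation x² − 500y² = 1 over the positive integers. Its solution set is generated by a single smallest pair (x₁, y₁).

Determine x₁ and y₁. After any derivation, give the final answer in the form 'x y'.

[22; 2,1,3,2,1,…,1,2,44] for √500; ℓ=14 ⇒ convergent index 13
k=0  a_k=22  p_k/q_k = 22/1
k=1  a_k=2  p_k/q_k = 45/2
k=2  a_k=1  p_k/q_k = 67/3
k=3  a_k=3  p_k/q_k = 246/11
…
k=9  a_k=1  p_k/q_k = 30254/1353
k=10  a_k=2  p_k/q_k = 76317/3413
…
k=12  a_k=1  p_k/q_k = 335522/15005
k=13  a_k=2  p_k/q_k = 930249/41602
fundamental: x₁=930249, y₁=41602  (since 865363202001 − 500·1730726404 = 1)

930249 41602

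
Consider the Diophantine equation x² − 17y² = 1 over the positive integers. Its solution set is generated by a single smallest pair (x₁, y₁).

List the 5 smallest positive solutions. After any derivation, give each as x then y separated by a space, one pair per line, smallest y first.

33 8
2177 528
143649 34840
9478657 2298912
625447713 151693352

d=17: √d = [4; 8] (ℓ=1, odd), read p_1/q_1
k=0  a_k=4  p_k/q_k = 4/1
k=1  a_k=8  p_k/q_k = 33/8
fundamental: x₁=33, y₁=8  (since 1089 − 17·64 = 1)
n=2: (33,8)∘(33,8) = (33·33+17·8·8, 33·8+8·33) = (2177,528)
n=3: (2177,528)∘(33,8) = (33·2177+17·8·528, 33·528+8·2177) = (143649,34840)
n=4: (143649,34840)∘(33,8) = (33·143649+17·8·34840, 33·34840+8·143649) = (9478657,2298912)
n=5: (9478657,2298912)∘(33,8) = (33·9478657+17·8·2298912, 33·2298912+8·9478657) = (625447713,151693352)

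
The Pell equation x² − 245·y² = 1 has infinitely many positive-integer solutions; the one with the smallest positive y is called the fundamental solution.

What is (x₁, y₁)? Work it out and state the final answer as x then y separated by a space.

[15; 1,1,1,7,6,7,1,1,1,30] for √245; ℓ=10 ⇒ convergent index 9
step 0: (15, 1)  from 15·(1,0) + (0,1)
…
step 3: (47, 3)  from 1·(31,2) + (16,1)
…
step 7: (18016, 1151)  from 1·(15809,1010) + (2207,141)
step 8: (33825, 2161)  from 1·(18016,1151) + (15809,1010)
step 9: (51841, 3312)  from 1·(33825,2161) + (18016,1151)
fundamental: x₁=51841, y₁=3312  (since 2687489281 − 245·10969344 = 1)

51841 3312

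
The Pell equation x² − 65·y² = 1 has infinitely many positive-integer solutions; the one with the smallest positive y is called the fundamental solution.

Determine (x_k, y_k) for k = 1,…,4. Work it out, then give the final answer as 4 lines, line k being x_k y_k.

129 16
33281 4128
8586369 1065008
2215249921 274767936

d=65: √d = [8; 16] (ℓ=1, odd), read p_1/q_1
a_0=8:  p_0=8·1+0=8,  q_0=8·0+1=1
a_1=16:  p_1=16·8+1=129,  q_1=16·1+0=16
(x₁, y₁) = (129, 16);  129² − 65·16² = 1 ✓
k=2:  x_2 = 129·129+65·16·16 = 33281,  y_2 = 129·16+16·129 = 4128
k=3:  x_3 = 129·33281+65·16·4128 = 8586369,  y_3 = 129·4128+16·33281 = 1065008
k=4:  x_4 = 129·8586369+65·16·1065008 = 2215249921,  y_4 = 129·1065008+16·8586369 = 274767936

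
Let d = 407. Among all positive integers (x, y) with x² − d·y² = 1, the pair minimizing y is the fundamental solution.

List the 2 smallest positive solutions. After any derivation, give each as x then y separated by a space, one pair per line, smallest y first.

2663 132
14183137 703032

√407 → a₀=20, period (5,1,2,1,5,40); ℓ=6 even so k=5
step 0: (20, 1)  from 20·(1,0) + (0,1)
…
step 2: (121, 6)  from 1·(101,5) + (20,1)
…
step 4: (464, 23)  from 1·(343,17) + (121,6)
step 5: (2663, 132)  from 5·(464,23) + (343,17)
fundamental: x₁=2663, y₁=132  (since 7091569 − 407·17424 = 1)
(x_2, y_2) = (2663·2663 + 407·132·132, 2663·132 + 132·2663) = (14183137, 703032)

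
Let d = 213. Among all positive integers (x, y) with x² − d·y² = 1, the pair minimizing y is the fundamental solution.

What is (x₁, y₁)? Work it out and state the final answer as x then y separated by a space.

d=213: √d = [14; 1,1,2,6,1,8,1,6,2,1,1,28] (ℓ=12, even), read p_11/q_11
step 0: (14, 1)  from 14·(1,0) + (0,1)
step 1: (15, 1)  from 1·(14,1) + (1,0)
step 2: (29, 2)  from 1·(15,1) + (14,1)
step 3: (73, 5)  from 2·(29,2) + (15,1)
…
step 5: (540, 37)  from 1·(467,32) + (73,5)
…
step 7: (5327, 365)  from 1·(4787,328) + (540,37)
…
step 9: (78825, 5401)  from 2·(36749,2518) + (5327,365)
step 10: (115574, 7919)  from 1·(78825,5401) + (36749,2518)
step 11: (194399, 13320)  from 1·(115574,7919) + (78825,5401)
(x₁, y₁) = (194399, 13320);  194399² − 213·13320² = 1 ✓

194399 13320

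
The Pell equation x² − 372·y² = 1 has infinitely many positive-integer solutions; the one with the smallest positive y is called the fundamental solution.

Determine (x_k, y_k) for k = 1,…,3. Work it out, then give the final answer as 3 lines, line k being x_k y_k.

12151 630
295293601 15310260
7176225079351 372069937890

√372 → a₀=19, period (3,2,12,2,3,38); ℓ=6 even so k=5
k=0  a_k=19  p_k/q_k = 19/1
…
k=2  a_k=2  p_k/q_k = 135/7
k=3  a_k=12  p_k/q_k = 1678/87
k=4  a_k=2  p_k/q_k = 3491/181
k=5  a_k=3  p_k/q_k = 12151/630
(x₁, y₁) = (12151, 630);  12151² − 372·630² = 1 ✓
n=2: (12151,630)∘(12151,630) = (12151·12151+372·630·630, 12151·630+630·12151) = (295293601,15310260)
n=3: (295293601,15310260)∘(12151,630) = (12151·295293601+372·630·15310260, 12151·15310260+630·295293601) = (7176225079351,372069937890)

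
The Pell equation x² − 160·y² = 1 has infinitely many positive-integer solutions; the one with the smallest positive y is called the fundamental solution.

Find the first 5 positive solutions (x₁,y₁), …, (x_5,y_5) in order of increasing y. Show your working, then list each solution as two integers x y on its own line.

721 57
1039681 82194
1499219281 118523691
2161873163521 170911080228
3117419602578001 246453659165085

√160 → a₀=12, period (1,1,1,5,1,1,1,24); ℓ=8 even so k=7
step 0: (12, 1)  from 12·(1,0) + (0,1)
step 1: (13, 1)  from 1·(12,1) + (1,0)
step 2: (25, 2)  from 1·(13,1) + (12,1)
step 3: (38, 3)  from 1·(25,2) + (13,1)
…
step 5: (253, 20)  from 1·(215,17) + (38,3)
step 6: (468, 37)  from 1·(253,20) + (215,17)
step 7: (721, 57)  from 1·(468,37) + (253,20)
(x₁, y₁) = (721, 57);  721² − 160·57² = 1 ✓
n=2: (721,57)∘(721,57) = (721·721+160·57·57, 721·57+57·721) = (1039681,82194)
n=3: (1039681,82194)∘(721,57) = (721·1039681+160·57·82194, 721·82194+57·1039681) = (1499219281,118523691)
n=4: (1499219281,118523691)∘(721,57) = (721·1499219281+160·57·118523691, 721·118523691+57·1499219281) = (2161873163521,170911080228)
n=5: (2161873163521,170911080228)∘(721,57) = (721·2161873163521+160·57·170911080228, 721·170911080228+57·2161873163521) = (3117419602578001,246453659165085)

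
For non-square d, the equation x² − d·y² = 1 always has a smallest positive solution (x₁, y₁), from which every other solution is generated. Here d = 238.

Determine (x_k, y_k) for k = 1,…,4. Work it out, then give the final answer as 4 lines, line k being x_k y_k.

11663 756
272051137 17634456
6345864809999 411341319900
148023642285985537 9594947610352944

[15; 2,2,1,14,1,2,2,30] for √238; ℓ=8 ⇒ convergent index 7
k=0  a_k=15  p_k/q_k = 15/1
k=1  a_k=2  p_k/q_k = 31/2
k=2  a_k=2  p_k/q_k = 77/5
…
k=4  a_k=14  p_k/q_k = 1589/103
k=5  a_k=1  p_k/q_k = 1697/110
k=6  a_k=2  p_k/q_k = 4983/323
k=7  a_k=2  p_k/q_k = 11663/756
(x₁, y₁) = (11663, 756);  11663² − 238·756² = 1 ✓
(11663+756√238)^2 = 272051137 + 17634456√238
(11663+756√238)^3 = 6345864809999 + 411341319900√238
(11663+756√238)^4 = 148023642285985537 + 9594947610352944√238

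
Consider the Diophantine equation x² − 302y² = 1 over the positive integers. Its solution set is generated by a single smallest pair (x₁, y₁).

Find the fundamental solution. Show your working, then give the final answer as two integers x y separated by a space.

[17; 2,1,1,1,4,…,1,2,34] for √302; ℓ=16 ⇒ convergent index 15
step 0: (17, 1)  from 17·(1,0) + (0,1)
…
step 7: (2068, 119)  from 1·(1425,82) + (643,37)
…
step 10: (107675, 6196)  from 2·(36581,2105) + (34513,1986)
…
step 12: (574956, 33085)  from 1·(467281,26889) + (107675,6196)
…
step 14: (1617193, 93059)  from 1·(1042237,59974) + (574956,33085)
step 15: (4276623, 246092)  from 2·(1617193,93059) + (1042237,59974)
(x₁, y₁) = (4276623, 246092);  4276623² − 302·246092² = 1 ✓

4276623 246092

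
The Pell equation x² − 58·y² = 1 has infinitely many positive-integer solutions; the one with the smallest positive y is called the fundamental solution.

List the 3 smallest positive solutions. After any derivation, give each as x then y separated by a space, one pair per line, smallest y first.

19603 2574
768555217 100916244
30131975818099 3956522259690

d=58: √d = [7; 1,1,1,1,1,1,14] (ℓ=7, odd), read p_13/q_13
i=0: a=7 ⇒ p=7, q=1
i=1: a=1 ⇒ p=8, q=1
…
i=3: a=1 ⇒ p=23, q=3
i=4: a=1 ⇒ p=38, q=5
i=5: a=1 ⇒ p=61, q=8
…
i=11: a=1 ⇒ p=7532, q=989
i=12: a=1 ⇒ p=12071, q=1585
i=13: a=1 ⇒ p=19603, q=2574
→ (19603, 2574).  Check: 19603²=384277609, 58·2574²=384277608, difference 1.
k=2:  x_2 = 19603·19603+58·2574·2574 = 768555217,  y_2 = 19603·2574+2574·19603 = 100916244
k=3:  x_3 = 19603·768555217+58·2574·100916244 = 30131975818099,  y_3 = 19603·100916244+2574·768555217 = 3956522259690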